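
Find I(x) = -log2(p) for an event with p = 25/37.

Information content I(x) = -log₂(p(x))
I = -log₂(25/37) = -log₂(0.6757)
I = 0.5656 bits


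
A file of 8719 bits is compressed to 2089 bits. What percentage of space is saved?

Space savings = (1 - Compressed/Original) × 100%
= (1 - 2089/8719) × 100%
= 76.04%


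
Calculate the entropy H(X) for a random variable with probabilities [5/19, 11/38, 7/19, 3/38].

H(X) = -Σ p(x) log₂ p(x)
  -5/19 × log₂(5/19) = 0.5068
  -11/38 × log₂(11/38) = 0.5177
  -7/19 × log₂(7/19) = 0.5307
  -3/38 × log₂(3/38) = 0.2892
H(X) = 1.8445 bits


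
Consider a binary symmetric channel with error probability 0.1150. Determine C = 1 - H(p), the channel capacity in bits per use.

For BSC with error probability p:
C = 1 - H(p) where H(p) is binary entropy
H(0.1150) = -0.1150 × log₂(0.1150) - 0.8850 × log₂(0.8850)
H(p) = 0.5148
C = 1 - 0.5148 = 0.4852 bits/use


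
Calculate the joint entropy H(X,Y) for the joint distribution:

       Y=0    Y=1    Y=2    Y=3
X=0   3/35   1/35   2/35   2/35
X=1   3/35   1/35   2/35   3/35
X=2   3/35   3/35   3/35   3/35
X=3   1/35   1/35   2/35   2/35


H(X,Y) = -Σ p(x,y) log₂ p(x,y)
  p(0,0)=3/35: -0.0857 × log₂(0.0857) = 0.3038
  p(0,1)=1/35: -0.0286 × log₂(0.0286) = 0.1466
  p(0,2)=2/35: -0.0571 × log₂(0.0571) = 0.2360
  p(0,3)=2/35: -0.0571 × log₂(0.0571) = 0.2360
  p(1,0)=3/35: -0.0857 × log₂(0.0857) = 0.3038
  p(1,1)=1/35: -0.0286 × log₂(0.0286) = 0.1466
  p(1,2)=2/35: -0.0571 × log₂(0.0571) = 0.2360
  p(1,3)=3/35: -0.0857 × log₂(0.0857) = 0.3038
  p(2,0)=3/35: -0.0857 × log₂(0.0857) = 0.3038
  p(2,1)=3/35: -0.0857 × log₂(0.0857) = 0.3038
  p(2,2)=3/35: -0.0857 × log₂(0.0857) = 0.3038
  p(2,3)=3/35: -0.0857 × log₂(0.0857) = 0.3038
  p(3,0)=1/35: -0.0286 × log₂(0.0286) = 0.1466
  p(3,1)=1/35: -0.0286 × log₂(0.0286) = 0.1466
  p(3,2)=2/35: -0.0571 × log₂(0.0571) = 0.2360
  p(3,3)=2/35: -0.0571 × log₂(0.0571) = 0.2360
H(X,Y) = 3.8926 bits


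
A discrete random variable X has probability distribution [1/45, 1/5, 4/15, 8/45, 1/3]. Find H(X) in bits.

H(X) = -Σ p(x) log₂ p(x)
  -1/45 × log₂(1/45) = 0.1220
  -1/5 × log₂(1/5) = 0.4644
  -4/15 × log₂(4/15) = 0.5085
  -8/45 × log₂(8/45) = 0.4430
  -1/3 × log₂(1/3) = 0.5283
H(X) = 2.0662 bits


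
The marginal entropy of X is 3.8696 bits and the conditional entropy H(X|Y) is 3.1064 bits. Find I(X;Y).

I(X;Y) = H(X) - H(X|Y)
I(X;Y) = 3.8696 - 3.1064 = 0.7632 bits


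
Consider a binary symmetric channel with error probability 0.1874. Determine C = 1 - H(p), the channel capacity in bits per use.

For BSC with error probability p:
C = 1 - H(p) where H(p) is binary entropy
H(0.1874) = -0.1874 × log₂(0.1874) - 0.8126 × log₂(0.8126)
H(p) = 0.6960
C = 1 - 0.6960 = 0.3040 bits/use


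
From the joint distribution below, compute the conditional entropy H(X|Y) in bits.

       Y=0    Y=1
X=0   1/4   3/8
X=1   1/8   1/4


H(X|Y) = Σ_y p(y) H(X|Y=y)
  p(Y=0) = 3/8, H(X|Y=0) = 0.9183
  p(Y=1) = 5/8, H(X|Y=1) = 0.9710
H(X|Y) = 0.3750×0.9183 + 0.6250×0.9710 = 0.9512 bits


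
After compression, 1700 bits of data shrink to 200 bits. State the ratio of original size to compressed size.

Compression ratio = Original / Compressed
= 1700 / 200 = 8.50:1


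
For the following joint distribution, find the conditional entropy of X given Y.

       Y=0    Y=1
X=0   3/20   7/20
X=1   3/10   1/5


H(X|Y) = Σ_y p(y) H(X|Y=y)
  p(Y=0) = 9/20, H(X|Y=0) = 0.9183
  p(Y=1) = 11/20, H(X|Y=1) = 0.9457
H(X|Y) = 0.4500×0.9183 + 0.5500×0.9457 = 0.9333 bits


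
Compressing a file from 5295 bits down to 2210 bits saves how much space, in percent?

Space savings = (1 - Compressed/Original) × 100%
= (1 - 2210/5295) × 100%
= 58.26%


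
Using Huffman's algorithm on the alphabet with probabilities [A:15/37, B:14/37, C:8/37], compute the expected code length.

Huffman tree construction:
Combine smallest probabilities repeatedly
Resulting codes:
  A: 0 (length 1)
  B: 11 (length 2)
  C: 10 (length 2)
Average length = Σ p(s) × length(s) = 1.5946 bits


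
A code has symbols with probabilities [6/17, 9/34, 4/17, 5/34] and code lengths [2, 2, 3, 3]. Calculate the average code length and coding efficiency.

Average length L = Σ p_i × l_i = 2.3824 bits
Entropy H = 1.9357 bits
Efficiency η = H/L × 100% = 81.25%


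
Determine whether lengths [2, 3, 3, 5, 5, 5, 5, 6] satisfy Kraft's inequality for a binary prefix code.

Kraft inequality: Σ 2^(-l_i) ≤ 1 for prefix-free code
Calculating: 2^(-2) + 2^(-3) + 2^(-3) + 2^(-5) + 2^(-5) + 2^(-5) + 2^(-5) + 2^(-6)
= 0.25 + 0.125 + 0.125 + 0.03125 + 0.03125 + 0.03125 + 0.03125 + 0.015625
= 0.6406
Since 0.6406 ≤ 1, prefix-free code exists


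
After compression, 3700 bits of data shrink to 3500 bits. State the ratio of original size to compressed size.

Compression ratio = Original / Compressed
= 3700 / 3500 = 1.06:1


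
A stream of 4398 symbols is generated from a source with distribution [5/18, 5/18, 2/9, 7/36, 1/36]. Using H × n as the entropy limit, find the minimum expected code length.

Entropy H = 2.1119 bits/symbol
Minimum bits = H × n = 2.1119 × 4398
= 9288.00 bits


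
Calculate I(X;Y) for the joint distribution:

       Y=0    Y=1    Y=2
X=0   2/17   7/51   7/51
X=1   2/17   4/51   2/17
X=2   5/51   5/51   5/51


H(X) = 1.5736, H(Y) = 1.5833, H(X,Y) = 3.1497
I(X;Y) = H(X) + H(Y) - H(X,Y) = 0.0072 bits


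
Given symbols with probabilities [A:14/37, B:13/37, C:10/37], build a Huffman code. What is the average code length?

Huffman tree construction:
Combine smallest probabilities repeatedly
Resulting codes:
  A: 0 (length 1)
  B: 11 (length 2)
  C: 10 (length 2)
Average length = Σ p(s) × length(s) = 1.6216 bits


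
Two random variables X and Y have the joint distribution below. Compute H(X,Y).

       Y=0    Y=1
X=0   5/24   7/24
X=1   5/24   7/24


H(X,Y) = -Σ p(x,y) log₂ p(x,y)
  p(0,0)=5/24: -0.2083 × log₂(0.2083) = 0.4715
  p(0,1)=7/24: -0.2917 × log₂(0.2917) = 0.5185
  p(1,0)=5/24: -0.2083 × log₂(0.2083) = 0.4715
  p(1,1)=7/24: -0.2917 × log₂(0.2917) = 0.5185
H(X,Y) = 1.9799 bits


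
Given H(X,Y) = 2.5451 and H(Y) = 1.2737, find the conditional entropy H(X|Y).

Chain rule: H(X,Y) = H(X|Y) + H(Y)
H(X|Y) = H(X,Y) - H(Y) = 2.5451 - 1.2737 = 1.2714 bits


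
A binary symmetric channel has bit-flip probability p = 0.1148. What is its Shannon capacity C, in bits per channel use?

For BSC with error probability p:
C = 1 - H(p) where H(p) is binary entropy
H(0.1148) = -0.1148 × log₂(0.1148) - 0.8852 × log₂(0.8852)
H(p) = 0.5142
C = 1 - 0.5142 = 0.4858 bits/use


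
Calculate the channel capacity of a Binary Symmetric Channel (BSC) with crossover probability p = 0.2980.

For BSC with error probability p:
C = 1 - H(p) where H(p) is binary entropy
H(0.2980) = -0.2980 × log₂(0.2980) - 0.7020 × log₂(0.7020)
H(p) = 0.8788
C = 1 - 0.8788 = 0.1212 bits/use


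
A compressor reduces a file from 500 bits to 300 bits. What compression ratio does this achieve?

Compression ratio = Original / Compressed
= 500 / 300 = 1.67:1


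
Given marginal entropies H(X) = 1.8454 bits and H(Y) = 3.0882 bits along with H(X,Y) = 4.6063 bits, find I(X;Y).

I(X;Y) = H(X) + H(Y) - H(X,Y)
I(X;Y) = 1.8454 + 3.0882 - 4.6063 = 0.3273 bits


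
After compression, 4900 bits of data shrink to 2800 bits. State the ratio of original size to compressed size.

Compression ratio = Original / Compressed
= 4900 / 2800 = 1.75:1


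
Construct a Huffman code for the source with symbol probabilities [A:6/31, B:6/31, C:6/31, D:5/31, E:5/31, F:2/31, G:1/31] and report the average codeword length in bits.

Huffman tree construction:
Combine smallest probabilities repeatedly
Resulting codes:
  A: 111 (length 3)
  B: 00 (length 2)
  C: 01 (length 2)
  D: 101 (length 3)
  E: 110 (length 3)
  F: 1001 (length 4)
  G: 1000 (length 4)
Average length = Σ p(s) × length(s) = 2.7097 bits


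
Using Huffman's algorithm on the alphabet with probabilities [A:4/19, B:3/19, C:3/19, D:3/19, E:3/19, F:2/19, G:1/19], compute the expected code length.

Huffman tree construction:
Combine smallest probabilities repeatedly
Resulting codes:
  A: 01 (length 2)
  B: 100 (length 3)
  C: 101 (length 3)
  D: 110 (length 3)
  E: 111 (length 3)
  F: 001 (length 3)
  G: 000 (length 3)
Average length = Σ p(s) × length(s) = 2.7895 bits


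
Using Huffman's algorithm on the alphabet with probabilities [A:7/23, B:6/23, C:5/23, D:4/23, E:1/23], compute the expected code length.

Huffman tree construction:
Combine smallest probabilities repeatedly
Resulting codes:
  A: 11 (length 2)
  B: 10 (length 2)
  C: 00 (length 2)
  D: 011 (length 3)
  E: 010 (length 3)
Average length = Σ p(s) × length(s) = 2.2174 bits


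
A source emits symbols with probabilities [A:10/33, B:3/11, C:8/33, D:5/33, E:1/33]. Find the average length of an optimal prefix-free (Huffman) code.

Huffman tree construction:
Combine smallest probabilities repeatedly
Resulting codes:
  A: 11 (length 2)
  B: 10 (length 2)
  C: 01 (length 2)
  D: 001 (length 3)
  E: 000 (length 3)
Average length = Σ p(s) × length(s) = 2.1818 bits


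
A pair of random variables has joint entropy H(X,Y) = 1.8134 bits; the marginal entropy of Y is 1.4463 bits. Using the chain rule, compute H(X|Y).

Chain rule: H(X,Y) = H(X|Y) + H(Y)
H(X|Y) = H(X,Y) - H(Y) = 1.8134 - 1.4463 = 0.3671 bits


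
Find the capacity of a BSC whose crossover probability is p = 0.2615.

For BSC with error probability p:
C = 1 - H(p) where H(p) is binary entropy
H(0.2615) = -0.2615 × log₂(0.2615) - 0.7385 × log₂(0.7385)
H(p) = 0.8290
C = 1 - 0.8290 = 0.1710 bits/use


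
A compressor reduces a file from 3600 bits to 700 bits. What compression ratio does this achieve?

Compression ratio = Original / Compressed
= 3600 / 700 = 5.14:1


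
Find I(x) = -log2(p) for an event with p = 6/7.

Information content I(x) = -log₂(p(x))
I = -log₂(6/7) = -log₂(0.8571)
I = 0.2224 bits


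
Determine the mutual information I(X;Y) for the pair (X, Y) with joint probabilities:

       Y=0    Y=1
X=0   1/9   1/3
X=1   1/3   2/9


H(X) = 0.9911, H(Y) = 0.9911, H(X,Y) = 1.8911
I(X;Y) = H(X) + H(Y) - H(X,Y) = 0.0911 bits


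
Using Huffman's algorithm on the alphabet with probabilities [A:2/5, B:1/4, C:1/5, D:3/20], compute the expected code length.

Huffman tree construction:
Combine smallest probabilities repeatedly
Resulting codes:
  A: 0 (length 1)
  B: 10 (length 2)
  C: 111 (length 3)
  D: 110 (length 3)
Average length = Σ p(s) × length(s) = 1.9500 bits


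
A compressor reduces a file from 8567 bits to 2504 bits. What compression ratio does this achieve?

Compression ratio = Original / Compressed
= 8567 / 2504 = 3.42:1


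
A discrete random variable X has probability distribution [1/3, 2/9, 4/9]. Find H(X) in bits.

H(X) = -Σ p(x) log₂ p(x)
  -1/3 × log₂(1/3) = 0.5283
  -2/9 × log₂(2/9) = 0.4822
  -4/9 × log₂(4/9) = 0.5200
H(X) = 1.5305 bits


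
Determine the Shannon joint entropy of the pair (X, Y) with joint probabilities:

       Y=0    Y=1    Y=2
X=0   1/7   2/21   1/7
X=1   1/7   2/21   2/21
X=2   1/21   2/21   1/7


H(X,Y) = -Σ p(x,y) log₂ p(x,y)
  p(0,0)=1/7: -0.1429 × log₂(0.1429) = 0.4011
  p(0,1)=2/21: -0.0952 × log₂(0.0952) = 0.3231
  p(0,2)=1/7: -0.1429 × log₂(0.1429) = 0.4011
  p(1,0)=1/7: -0.1429 × log₂(0.1429) = 0.4011
  p(1,1)=2/21: -0.0952 × log₂(0.0952) = 0.3231
  p(1,2)=2/21: -0.0952 × log₂(0.0952) = 0.3231
  p(2,0)=1/21: -0.0476 × log₂(0.0476) = 0.2092
  p(2,1)=2/21: -0.0952 × log₂(0.0952) = 0.3231
  p(2,2)=1/7: -0.1429 × log₂(0.1429) = 0.4011
H(X,Y) = 3.1057 bits


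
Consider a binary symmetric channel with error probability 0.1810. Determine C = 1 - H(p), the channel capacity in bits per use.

For BSC with error probability p:
C = 1 - H(p) where H(p) is binary entropy
H(0.1810) = -0.1810 × log₂(0.1810) - 0.8190 × log₂(0.8190)
H(p) = 0.6823
C = 1 - 0.6823 = 0.3177 bits/use


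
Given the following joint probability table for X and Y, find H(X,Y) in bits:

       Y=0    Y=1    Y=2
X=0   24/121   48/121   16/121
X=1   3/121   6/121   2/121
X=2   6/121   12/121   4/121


H(X,Y) = -Σ p(x,y) log₂ p(x,y)
  p(0,0)=24/121: -0.1983 × log₂(0.1983) = 0.4629
  p(0,1)=48/121: -0.3967 × log₂(0.3967) = 0.5292
  p(0,2)=16/121: -0.1322 × log₂(0.1322) = 0.3860
  p(1,0)=3/121: -0.0248 × log₂(0.0248) = 0.1322
  p(1,1)=6/121: -0.0496 × log₂(0.0496) = 0.2149
  p(1,2)=2/121: -0.0165 × log₂(0.0165) = 0.0978
  p(2,0)=6/121: -0.0496 × log₂(0.0496) = 0.2149
  p(2,1)=12/121: -0.0992 × log₂(0.0992) = 0.3306
  p(2,2)=4/121: -0.0331 × log₂(0.0331) = 0.1626
H(X,Y) = 2.5312 bits


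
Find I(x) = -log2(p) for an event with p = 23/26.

Information content I(x) = -log₂(p(x))
I = -log₂(23/26) = -log₂(0.8846)
I = 0.1769 bits


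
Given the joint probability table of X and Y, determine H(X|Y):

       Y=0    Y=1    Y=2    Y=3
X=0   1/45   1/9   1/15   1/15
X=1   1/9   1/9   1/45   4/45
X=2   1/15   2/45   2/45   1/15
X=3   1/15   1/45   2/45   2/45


H(X|Y) = Σ_y p(y) H(X|Y=y)
  p(Y=0) = 4/15, H(X|Y=0) = 1.8250
  p(Y=1) = 13/45, H(X|Y=1) = 1.7605
  p(Y=2) = 8/45, H(X|Y=2) = 1.9056
  p(Y=3) = 4/15, H(X|Y=3) = 1.9591
H(X|Y) = 0.2667×1.8250 + 0.2889×1.7605 + 0.1778×1.9056 + 0.2667×1.9591 = 1.8565 bits


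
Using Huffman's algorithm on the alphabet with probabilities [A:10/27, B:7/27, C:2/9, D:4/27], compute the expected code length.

Huffman tree construction:
Combine smallest probabilities repeatedly
Resulting codes:
  A: 11 (length 2)
  B: 10 (length 2)
  C: 01 (length 2)
  D: 00 (length 2)
Average length = Σ p(s) × length(s) = 2.0000 bits


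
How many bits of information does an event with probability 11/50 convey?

Information content I(x) = -log₂(p(x))
I = -log₂(11/50) = -log₂(0.2200)
I = 2.1844 bits


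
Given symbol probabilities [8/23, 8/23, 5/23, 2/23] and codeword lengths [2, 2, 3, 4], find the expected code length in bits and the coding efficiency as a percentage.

Average length L = Σ p_i × l_i = 2.3913 bits
Entropy H = 1.8449 bits
Efficiency η = H/L × 100% = 77.15%


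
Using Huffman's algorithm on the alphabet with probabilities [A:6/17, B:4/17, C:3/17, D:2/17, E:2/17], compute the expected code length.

Huffman tree construction:
Combine smallest probabilities repeatedly
Resulting codes:
  A: 11 (length 2)
  B: 01 (length 2)
  C: 00 (length 2)
  D: 100 (length 3)
  E: 101 (length 3)
Average length = Σ p(s) × length(s) = 2.2353 bits


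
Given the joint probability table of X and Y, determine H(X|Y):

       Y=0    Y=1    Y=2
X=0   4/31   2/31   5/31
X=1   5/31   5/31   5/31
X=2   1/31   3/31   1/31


H(X|Y) = Σ_y p(y) H(X|Y=y)
  p(Y=0) = 10/31, H(X|Y=0) = 1.3610
  p(Y=1) = 10/31, H(X|Y=1) = 1.4855
  p(Y=2) = 11/31, H(X|Y=2) = 1.3486
H(X|Y) = 0.3226×1.3610 + 0.3226×1.4855 + 0.3548×1.3486 = 1.3967 bits


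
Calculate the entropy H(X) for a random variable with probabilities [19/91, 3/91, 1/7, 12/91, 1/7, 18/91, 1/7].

H(X) = -Σ p(x) log₂ p(x)
  -19/91 × log₂(19/91) = 0.4718
  -3/91 × log₂(3/91) = 0.1623
  -1/7 × log₂(1/7) = 0.4011
  -12/91 × log₂(12/91) = 0.3854
  -1/7 × log₂(1/7) = 0.4011
  -18/91 × log₂(18/91) = 0.4624
  -1/7 × log₂(1/7) = 0.4011
H(X) = 2.6851 bits


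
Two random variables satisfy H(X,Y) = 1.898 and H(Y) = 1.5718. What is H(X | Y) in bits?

Chain rule: H(X,Y) = H(X|Y) + H(Y)
H(X|Y) = H(X,Y) - H(Y) = 1.898 - 1.5718 = 0.3262 bits


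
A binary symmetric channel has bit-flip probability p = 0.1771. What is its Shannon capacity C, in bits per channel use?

For BSC with error probability p:
C = 1 - H(p) where H(p) is binary entropy
H(0.1771) = -0.1771 × log₂(0.1771) - 0.8229 × log₂(0.8229)
H(p) = 0.6737
C = 1 - 0.6737 = 0.3263 bits/use


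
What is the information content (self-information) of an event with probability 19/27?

Information content I(x) = -log₂(p(x))
I = -log₂(19/27) = -log₂(0.7037)
I = 0.5070 bits


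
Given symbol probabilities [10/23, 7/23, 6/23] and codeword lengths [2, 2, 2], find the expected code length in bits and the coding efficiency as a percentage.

Average length L = Σ p_i × l_i = 2.0000 bits
Entropy H = 1.5505 bits
Efficiency η = H/L × 100% = 77.52%


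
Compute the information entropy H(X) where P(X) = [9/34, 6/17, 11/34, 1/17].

H(X) = -Σ p(x) log₂ p(x)
  -9/34 × log₂(9/34) = 0.5076
  -6/17 × log₂(6/17) = 0.5303
  -11/34 × log₂(11/34) = 0.5267
  -1/17 × log₂(1/17) = 0.2404
H(X) = 1.8050 bits


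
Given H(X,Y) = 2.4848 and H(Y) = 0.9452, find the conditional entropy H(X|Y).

Chain rule: H(X,Y) = H(X|Y) + H(Y)
H(X|Y) = H(X,Y) - H(Y) = 2.4848 - 0.9452 = 1.5396 bits


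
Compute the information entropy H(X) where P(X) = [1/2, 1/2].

H(X) = -Σ p(x) log₂ p(x)
  -1/2 × log₂(1/2) = 0.5000
  -1/2 × log₂(1/2) = 0.5000
H(X) = 1.0000 bits


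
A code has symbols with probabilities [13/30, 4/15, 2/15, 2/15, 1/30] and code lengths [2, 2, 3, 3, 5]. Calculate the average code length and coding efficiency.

Average length L = Σ p_i × l_i = 2.3667 bits
Entropy H = 1.9700 bits
Efficiency η = H/L × 100% = 83.24%


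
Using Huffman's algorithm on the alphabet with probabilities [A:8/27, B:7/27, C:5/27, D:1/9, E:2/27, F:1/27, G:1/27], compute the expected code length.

Huffman tree construction:
Combine smallest probabilities repeatedly
Resulting codes:
  A: 11 (length 2)
  B: 01 (length 2)
  C: 00 (length 2)
  D: 100 (length 3)
  E: 1010 (length 4)
  F: 10110 (length 5)
  G: 10111 (length 5)
Average length = Σ p(s) × length(s) = 2.4815 bits


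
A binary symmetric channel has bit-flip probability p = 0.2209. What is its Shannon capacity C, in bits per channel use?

For BSC with error probability p:
C = 1 - H(p) where H(p) is binary entropy
H(0.2209) = -0.2209 × log₂(0.2209) - 0.7791 × log₂(0.7791)
H(p) = 0.7618
C = 1 - 0.7618 = 0.2382 bits/use


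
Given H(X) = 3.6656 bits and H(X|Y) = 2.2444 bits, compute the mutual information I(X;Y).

I(X;Y) = H(X) - H(X|Y)
I(X;Y) = 3.6656 - 2.2444 = 1.4212 bits


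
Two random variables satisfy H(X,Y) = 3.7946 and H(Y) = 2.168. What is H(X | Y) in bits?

Chain rule: H(X,Y) = H(X|Y) + H(Y)
H(X|Y) = H(X,Y) - H(Y) = 3.7946 - 2.168 = 1.6266 bits


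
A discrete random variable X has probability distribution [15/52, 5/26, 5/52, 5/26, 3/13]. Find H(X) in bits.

H(X) = -Σ p(x) log₂ p(x)
  -15/52 × log₂(15/52) = 0.5174
  -5/26 × log₂(5/26) = 0.4574
  -5/52 × log₂(5/52) = 0.3249
  -5/26 × log₂(5/26) = 0.4574
  -3/13 × log₂(3/13) = 0.4882
H(X) = 2.2452 bits


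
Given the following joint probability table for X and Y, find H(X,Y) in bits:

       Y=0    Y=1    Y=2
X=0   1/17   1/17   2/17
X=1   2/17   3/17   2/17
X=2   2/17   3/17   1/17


H(X,Y) = -Σ p(x,y) log₂ p(x,y)
  p(0,0)=1/17: -0.0588 × log₂(0.0588) = 0.2404
  p(0,1)=1/17: -0.0588 × log₂(0.0588) = 0.2404
  p(0,2)=2/17: -0.1176 × log₂(0.1176) = 0.3632
  p(1,0)=2/17: -0.1176 × log₂(0.1176) = 0.3632
  p(1,1)=3/17: -0.1765 × log₂(0.1765) = 0.4416
  p(1,2)=2/17: -0.1176 × log₂(0.1176) = 0.3632
  p(2,0)=2/17: -0.1176 × log₂(0.1176) = 0.3632
  p(2,1)=3/17: -0.1765 × log₂(0.1765) = 0.4416
  p(2,2)=1/17: -0.0588 × log₂(0.0588) = 0.2404
H(X,Y) = 3.0575 bits


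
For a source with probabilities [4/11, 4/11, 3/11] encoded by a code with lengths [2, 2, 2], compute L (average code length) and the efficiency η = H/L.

Average length L = Σ p_i × l_i = 2.0000 bits
Entropy H = 1.5726 bits
Efficiency η = H/L × 100% = 78.63%


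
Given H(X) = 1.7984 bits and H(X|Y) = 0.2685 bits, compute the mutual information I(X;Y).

I(X;Y) = H(X) - H(X|Y)
I(X;Y) = 1.7984 - 0.2685 = 1.5299 bits


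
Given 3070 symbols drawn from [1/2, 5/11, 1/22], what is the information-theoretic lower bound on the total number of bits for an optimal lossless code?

Entropy H = 1.2197 bits/symbol
Minimum bits = H × n = 1.2197 × 3070
= 3744.63 bits


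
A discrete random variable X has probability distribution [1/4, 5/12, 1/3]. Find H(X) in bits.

H(X) = -Σ p(x) log₂ p(x)
  -1/4 × log₂(1/4) = 0.5000
  -5/12 × log₂(5/12) = 0.5263
  -1/3 × log₂(1/3) = 0.5283
H(X) = 1.5546 bits


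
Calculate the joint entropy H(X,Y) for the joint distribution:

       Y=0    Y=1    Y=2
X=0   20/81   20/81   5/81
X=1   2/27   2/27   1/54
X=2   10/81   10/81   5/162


H(X,Y) = -Σ p(x,y) log₂ p(x,y)
  p(0,0)=20/81: -0.2469 × log₂(0.2469) = 0.4983
  p(0,1)=20/81: -0.2469 × log₂(0.2469) = 0.4983
  p(0,2)=5/81: -0.0617 × log₂(0.0617) = 0.2480
  p(1,0)=2/27: -0.0741 × log₂(0.0741) = 0.2781
  p(1,1)=2/27: -0.0741 × log₂(0.0741) = 0.2781
  p(1,2)=1/54: -0.0185 × log₂(0.0185) = 0.1066
  p(2,0)=10/81: -0.1235 × log₂(0.1235) = 0.3726
  p(2,1)=10/81: -0.1235 × log₂(0.1235) = 0.3726
  p(2,2)=5/162: -0.0309 × log₂(0.0309) = 0.1549
H(X,Y) = 2.8074 bits


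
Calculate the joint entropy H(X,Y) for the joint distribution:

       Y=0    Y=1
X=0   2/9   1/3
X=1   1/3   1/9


H(X,Y) = -Σ p(x,y) log₂ p(x,y)
  p(0,0)=2/9: -0.2222 × log₂(0.2222) = 0.4822
  p(0,1)=1/3: -0.3333 × log₂(0.3333) = 0.5283
  p(1,0)=1/3: -0.3333 × log₂(0.3333) = 0.5283
  p(1,1)=1/9: -0.1111 × log₂(0.1111) = 0.3522
H(X,Y) = 1.8911 bits


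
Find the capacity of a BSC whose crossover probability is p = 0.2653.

For BSC with error probability p:
C = 1 - H(p) where H(p) is binary entropy
H(0.2653) = -0.2653 × log₂(0.2653) - 0.7347 × log₂(0.7347)
H(p) = 0.8346
C = 1 - 0.8346 = 0.1654 bits/use


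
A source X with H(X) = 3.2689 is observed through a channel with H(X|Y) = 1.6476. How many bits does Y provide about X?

I(X;Y) = H(X) - H(X|Y)
I(X;Y) = 3.2689 - 1.6476 = 1.6213 bits


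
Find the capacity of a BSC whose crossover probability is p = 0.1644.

For BSC with error probability p:
C = 1 - H(p) where H(p) is binary entropy
H(0.1644) = -0.1644 × log₂(0.1644) - 0.8356 × log₂(0.8356)
H(p) = 0.6447
C = 1 - 0.6447 = 0.3553 bits/use


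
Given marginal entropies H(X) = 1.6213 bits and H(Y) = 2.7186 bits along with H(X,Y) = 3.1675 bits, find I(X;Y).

I(X;Y) = H(X) + H(Y) - H(X,Y)
I(X;Y) = 1.6213 + 2.7186 - 3.1675 = 1.1724 bits


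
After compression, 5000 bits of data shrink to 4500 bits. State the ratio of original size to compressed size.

Compression ratio = Original / Compressed
= 5000 / 4500 = 1.11:1


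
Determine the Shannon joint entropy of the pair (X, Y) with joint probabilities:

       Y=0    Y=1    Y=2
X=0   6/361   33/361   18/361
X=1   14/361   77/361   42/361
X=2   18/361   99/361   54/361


H(X,Y) = -Σ p(x,y) log₂ p(x,y)
  p(0,0)=6/361: -0.0166 × log₂(0.0166) = 0.0982
  p(0,1)=33/361: -0.0914 × log₂(0.0914) = 0.3155
  p(0,2)=18/361: -0.0499 × log₂(0.0499) = 0.2157
  p(1,0)=14/361: -0.0388 × log₂(0.0388) = 0.1818
  p(1,1)=77/361: -0.2133 × log₂(0.2133) = 0.4755
  p(1,2)=42/361: -0.1163 × log₂(0.1163) = 0.3611
  p(2,0)=18/361: -0.0499 × log₂(0.0499) = 0.2157
  p(2,1)=99/361: -0.2742 × log₂(0.2742) = 0.5119
  p(2,2)=54/361: -0.1496 × log₂(0.1496) = 0.4100
H(X,Y) = 2.7854 bits


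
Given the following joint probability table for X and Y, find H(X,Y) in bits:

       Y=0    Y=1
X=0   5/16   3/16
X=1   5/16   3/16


H(X,Y) = -Σ p(x,y) log₂ p(x,y)
  p(0,0)=5/16: -0.3125 × log₂(0.3125) = 0.5244
  p(0,1)=3/16: -0.1875 × log₂(0.1875) = 0.4528
  p(1,0)=5/16: -0.3125 × log₂(0.3125) = 0.5244
  p(1,1)=3/16: -0.1875 × log₂(0.1875) = 0.4528
H(X,Y) = 1.9544 bits


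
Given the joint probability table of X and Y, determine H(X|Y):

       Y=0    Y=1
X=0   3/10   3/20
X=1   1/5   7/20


H(X|Y) = Σ_y p(y) H(X|Y=y)
  p(Y=0) = 1/2, H(X|Y=0) = 0.9710
  p(Y=1) = 1/2, H(X|Y=1) = 0.8813
H(X|Y) = 0.5000×0.9710 + 0.5000×0.8813 = 0.9261 bits


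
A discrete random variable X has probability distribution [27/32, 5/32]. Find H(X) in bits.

H(X) = -Σ p(x) log₂ p(x)
  -27/32 × log₂(27/32) = 0.2068
  -5/32 × log₂(5/32) = 0.4184
H(X) = 0.6253 bits


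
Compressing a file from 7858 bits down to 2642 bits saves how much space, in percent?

Space savings = (1 - Compressed/Original) × 100%
= (1 - 2642/7858) × 100%
= 66.38%


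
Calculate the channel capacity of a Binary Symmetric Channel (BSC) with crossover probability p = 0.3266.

For BSC with error probability p:
C = 1 - H(p) where H(p) is binary entropy
H(0.3266) = -0.3266 × log₂(0.3266) - 0.6734 × log₂(0.6734)
H(p) = 0.9114
C = 1 - 0.9114 = 0.0886 bits/use


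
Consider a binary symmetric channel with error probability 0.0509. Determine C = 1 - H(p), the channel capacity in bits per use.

For BSC with error probability p:
C = 1 - H(p) where H(p) is binary entropy
H(0.0509) = -0.0509 × log₂(0.0509) - 0.9491 × log₂(0.9491)
H(p) = 0.2902
C = 1 - 0.2902 = 0.7098 bits/use


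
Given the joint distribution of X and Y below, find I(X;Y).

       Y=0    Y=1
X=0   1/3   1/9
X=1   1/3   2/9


H(X) = 0.9911, H(Y) = 0.9183, H(X,Y) = 1.8911
I(X;Y) = H(X) + H(Y) - H(X,Y) = 0.0183 bits


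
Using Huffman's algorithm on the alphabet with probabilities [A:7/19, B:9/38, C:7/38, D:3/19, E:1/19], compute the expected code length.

Huffman tree construction:
Combine smallest probabilities repeatedly
Resulting codes:
  A: 11 (length 2)
  B: 10 (length 2)
  C: 00 (length 2)
  D: 011 (length 3)
  E: 010 (length 3)
Average length = Σ p(s) × length(s) = 2.2105 bits


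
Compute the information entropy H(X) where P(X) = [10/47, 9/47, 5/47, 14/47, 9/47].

H(X) = -Σ p(x) log₂ p(x)
  -10/47 × log₂(10/47) = 0.4750
  -9/47 × log₂(9/47) = 0.4566
  -5/47 × log₂(5/47) = 0.3439
  -14/47 × log₂(14/47) = 0.5205
  -9/47 × log₂(9/47) = 0.4566
H(X) = 2.2527 bits


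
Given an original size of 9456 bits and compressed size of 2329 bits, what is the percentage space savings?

Space savings = (1 - Compressed/Original) × 100%
= (1 - 2329/9456) × 100%
= 75.37%


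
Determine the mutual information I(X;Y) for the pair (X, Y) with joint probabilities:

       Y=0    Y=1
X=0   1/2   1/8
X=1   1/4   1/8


H(X) = 0.9544, H(Y) = 0.8113, H(X,Y) = 1.7500
I(X;Y) = H(X) + H(Y) - H(X,Y) = 0.0157 bits


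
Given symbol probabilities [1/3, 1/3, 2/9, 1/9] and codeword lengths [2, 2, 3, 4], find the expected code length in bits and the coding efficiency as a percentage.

Average length L = Σ p_i × l_i = 2.4444 bits
Entropy H = 1.8911 bits
Efficiency η = H/L × 100% = 77.36%


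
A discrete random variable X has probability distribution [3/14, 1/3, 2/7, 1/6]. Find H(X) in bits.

H(X) = -Σ p(x) log₂ p(x)
  -3/14 × log₂(3/14) = 0.4762
  -1/3 × log₂(1/3) = 0.5283
  -2/7 × log₂(2/7) = 0.5164
  -1/6 × log₂(1/6) = 0.4308
H(X) = 1.9518 bits


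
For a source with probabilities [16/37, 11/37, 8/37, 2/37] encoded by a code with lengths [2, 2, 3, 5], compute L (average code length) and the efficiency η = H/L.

Average length L = Σ p_i × l_i = 2.3784 bits
Entropy H = 1.7485 bits
Efficiency η = H/L × 100% = 73.52%


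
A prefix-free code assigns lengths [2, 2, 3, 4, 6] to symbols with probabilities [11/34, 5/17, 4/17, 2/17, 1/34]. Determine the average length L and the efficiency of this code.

Average length L = Σ p_i × l_i = 2.5882 bits
Entropy H = 2.0500 bits
Efficiency η = H/L × 100% = 79.21%


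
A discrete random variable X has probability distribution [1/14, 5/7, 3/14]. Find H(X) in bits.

H(X) = -Σ p(x) log₂ p(x)
  -1/14 × log₂(1/14) = 0.2720
  -5/7 × log₂(5/7) = 0.3467
  -3/14 × log₂(3/14) = 0.4762
H(X) = 1.0949 bits


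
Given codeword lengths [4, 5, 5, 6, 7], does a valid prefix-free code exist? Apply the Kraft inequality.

Kraft inequality: Σ 2^(-l_i) ≤ 1 for prefix-free code
Calculating: 2^(-4) + 2^(-5) + 2^(-5) + 2^(-6) + 2^(-7)
= 0.0625 + 0.03125 + 0.03125 + 0.015625 + 0.0078125
= 0.1484
Since 0.1484 ≤ 1, prefix-free code exists


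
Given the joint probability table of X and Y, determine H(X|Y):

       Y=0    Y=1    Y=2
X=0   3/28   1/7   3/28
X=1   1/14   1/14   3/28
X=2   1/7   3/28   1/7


H(X|Y) = Σ_y p(y) H(X|Y=y)
  p(Y=0) = 9/28, H(X|Y=0) = 1.5305
  p(Y=1) = 9/28, H(X|Y=1) = 1.5305
  p(Y=2) = 5/14, H(X|Y=2) = 1.5710
H(X|Y) = 0.3214×1.5305 + 0.3214×1.5305 + 0.3571×1.5710 = 1.5449 bits


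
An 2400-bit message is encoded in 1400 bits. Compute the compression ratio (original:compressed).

Compression ratio = Original / Compressed
= 2400 / 1400 = 1.71:1


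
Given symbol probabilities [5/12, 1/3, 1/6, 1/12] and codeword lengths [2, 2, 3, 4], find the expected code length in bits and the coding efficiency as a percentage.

Average length L = Σ p_i × l_i = 2.3333 bits
Entropy H = 1.7842 bits
Efficiency η = H/L × 100% = 76.46%


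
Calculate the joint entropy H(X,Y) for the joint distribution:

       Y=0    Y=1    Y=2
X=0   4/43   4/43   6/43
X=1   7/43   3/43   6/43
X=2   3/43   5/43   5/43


H(X,Y) = -Σ p(x,y) log₂ p(x,y)
  p(0,0)=4/43: -0.0930 × log₂(0.0930) = 0.3187
  p(0,1)=4/43: -0.0930 × log₂(0.0930) = 0.3187
  p(0,2)=6/43: -0.1395 × log₂(0.1395) = 0.3965
  p(1,0)=7/43: -0.1628 × log₂(0.1628) = 0.4263
  p(1,1)=3/43: -0.0698 × log₂(0.0698) = 0.2680
  p(1,2)=6/43: -0.1395 × log₂(0.1395) = 0.3965
  p(2,0)=3/43: -0.0698 × log₂(0.0698) = 0.2680
  p(2,1)=5/43: -0.1163 × log₂(0.1163) = 0.3610
  p(2,2)=5/43: -0.1163 × log₂(0.1163) = 0.3610
H(X,Y) = 3.1146 bits


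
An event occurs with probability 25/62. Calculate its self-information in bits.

Information content I(x) = -log₂(p(x))
I = -log₂(25/62) = -log₂(0.4032)
I = 1.3103 bits


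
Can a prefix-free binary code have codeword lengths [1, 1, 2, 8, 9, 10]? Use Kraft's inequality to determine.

Kraft inequality: Σ 2^(-l_i) ≤ 1 for prefix-free code
Calculating: 2^(-1) + 2^(-1) + 2^(-2) + 2^(-8) + 2^(-9) + 2^(-10)
= 0.5 + 0.5 + 0.25 + 0.00390625 + 0.001953125 + 0.0009765625
= 1.2568
Since 1.2568 > 1, prefix-free code does not exist


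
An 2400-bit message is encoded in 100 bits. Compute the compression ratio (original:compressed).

Compression ratio = Original / Compressed
= 2400 / 100 = 24.00:1


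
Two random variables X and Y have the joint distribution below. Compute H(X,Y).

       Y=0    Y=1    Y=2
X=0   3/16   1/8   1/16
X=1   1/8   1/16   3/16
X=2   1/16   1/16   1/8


H(X,Y) = -Σ p(x,y) log₂ p(x,y)
  p(0,0)=3/16: -0.1875 × log₂(0.1875) = 0.4528
  p(0,1)=1/8: -0.1250 × log₂(0.1250) = 0.3750
  p(0,2)=1/16: -0.0625 × log₂(0.0625) = 0.2500
  p(1,0)=1/8: -0.1250 × log₂(0.1250) = 0.3750
  p(1,1)=1/16: -0.0625 × log₂(0.0625) = 0.2500
  p(1,2)=3/16: -0.1875 × log₂(0.1875) = 0.4528
  p(2,0)=1/16: -0.0625 × log₂(0.0625) = 0.2500
  p(2,1)=1/16: -0.0625 × log₂(0.0625) = 0.2500
  p(2,2)=1/8: -0.1250 × log₂(0.1250) = 0.3750
H(X,Y) = 3.0306 bits


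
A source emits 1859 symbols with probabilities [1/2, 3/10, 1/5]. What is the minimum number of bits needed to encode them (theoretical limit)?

Entropy H = 1.4855 bits/symbol
Minimum bits = H × n = 1.4855 × 1859
= 2761.50 bits


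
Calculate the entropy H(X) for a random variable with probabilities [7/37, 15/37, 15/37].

H(X) = -Σ p(x) log₂ p(x)
  -7/37 × log₂(7/37) = 0.4545
  -15/37 × log₂(15/37) = 0.5281
  -15/37 × log₂(15/37) = 0.5281
H(X) = 1.5106 bits


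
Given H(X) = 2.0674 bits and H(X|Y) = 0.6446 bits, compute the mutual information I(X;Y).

I(X;Y) = H(X) - H(X|Y)
I(X;Y) = 2.0674 - 0.6446 = 1.4228 bits


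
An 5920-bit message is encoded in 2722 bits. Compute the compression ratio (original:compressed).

Compression ratio = Original / Compressed
= 5920 / 2722 = 2.17:1


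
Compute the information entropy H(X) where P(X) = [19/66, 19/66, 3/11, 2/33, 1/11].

H(X) = -Σ p(x) log₂ p(x)
  -19/66 × log₂(19/66) = 0.5172
  -19/66 × log₂(19/66) = 0.5172
  -3/11 × log₂(3/11) = 0.5112
  -2/33 × log₂(2/33) = 0.2451
  -1/11 × log₂(1/11) = 0.3145
H(X) = 2.1052 bits


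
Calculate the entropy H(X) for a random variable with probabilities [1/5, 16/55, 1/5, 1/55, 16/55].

H(X) = -Σ p(x) log₂ p(x)
  -1/5 × log₂(1/5) = 0.4644
  -16/55 × log₂(16/55) = 0.5182
  -1/5 × log₂(1/5) = 0.4644
  -1/55 × log₂(1/55) = 0.1051
  -16/55 × log₂(16/55) = 0.5182
H(X) = 2.0703 bits


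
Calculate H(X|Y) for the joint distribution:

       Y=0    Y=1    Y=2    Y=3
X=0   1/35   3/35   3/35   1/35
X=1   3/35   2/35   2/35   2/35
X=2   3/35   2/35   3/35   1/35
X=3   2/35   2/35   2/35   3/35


H(X|Y) = Σ_y p(y) H(X|Y=y)
  p(Y=0) = 9/35, H(X|Y=0) = 1.8911
  p(Y=1) = 9/35, H(X|Y=1) = 1.9749
  p(Y=2) = 2/7, H(X|Y=2) = 1.9710
  p(Y=3) = 1/5, H(X|Y=3) = 1.8424
H(X|Y) = 0.2571×1.8911 + 0.2571×1.9749 + 0.2857×1.9710 + 0.2000×1.8424 = 1.9257 bits


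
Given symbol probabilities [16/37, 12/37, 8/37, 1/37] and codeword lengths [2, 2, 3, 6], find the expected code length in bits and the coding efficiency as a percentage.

Average length L = Σ p_i × l_i = 2.3243 bits
Entropy H = 1.6684 bits
Efficiency η = H/L × 100% = 71.78%


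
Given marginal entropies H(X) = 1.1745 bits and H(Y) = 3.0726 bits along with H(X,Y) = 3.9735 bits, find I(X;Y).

I(X;Y) = H(X) + H(Y) - H(X,Y)
I(X;Y) = 1.1745 + 3.0726 - 3.9735 = 0.2736 bits


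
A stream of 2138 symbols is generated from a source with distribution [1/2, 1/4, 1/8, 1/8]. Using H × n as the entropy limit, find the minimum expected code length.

Entropy H = 1.7500 bits/symbol
Minimum bits = H × n = 1.7500 × 2138
= 3741.50 bits


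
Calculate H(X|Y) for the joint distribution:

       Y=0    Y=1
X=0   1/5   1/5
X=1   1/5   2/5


H(X|Y) = Σ_y p(y) H(X|Y=y)
  p(Y=0) = 2/5, H(X|Y=0) = 1.0000
  p(Y=1) = 3/5, H(X|Y=1) = 0.9183
H(X|Y) = 0.4000×1.0000 + 0.6000×0.9183 = 0.9510 bits


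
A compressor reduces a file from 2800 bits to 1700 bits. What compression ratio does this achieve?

Compression ratio = Original / Compressed
= 2800 / 1700 = 1.65:1


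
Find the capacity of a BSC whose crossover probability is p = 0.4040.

For BSC with error probability p:
C = 1 - H(p) where H(p) is binary entropy
H(0.4040) = -0.4040 × log₂(0.4040) - 0.5960 × log₂(0.5960)
H(p) = 0.9732
C = 1 - 0.9732 = 0.0268 bits/use


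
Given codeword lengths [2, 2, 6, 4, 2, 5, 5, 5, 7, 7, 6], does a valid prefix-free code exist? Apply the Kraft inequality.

Kraft inequality: Σ 2^(-l_i) ≤ 1 for prefix-free code
Calculating: 2^(-2) + 2^(-2) + 2^(-6) + 2^(-4) + 2^(-2) + 2^(-5) + 2^(-5) + 2^(-5) + 2^(-7) + 2^(-7) + 2^(-6)
= 0.25 + 0.25 + 0.015625 + 0.0625 + 0.25 + 0.03125 + 0.03125 + 0.03125 + 0.0078125 + 0.0078125 + 0.015625
= 0.9531
Since 0.9531 ≤ 1, prefix-free code exists


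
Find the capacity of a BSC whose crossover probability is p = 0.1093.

For BSC with error probability p:
C = 1 - H(p) where H(p) is binary entropy
H(0.1093) = -0.1093 × log₂(0.1093) - 0.8907 × log₂(0.8907)
H(p) = 0.4978
C = 1 - 0.4978 = 0.5022 bits/use


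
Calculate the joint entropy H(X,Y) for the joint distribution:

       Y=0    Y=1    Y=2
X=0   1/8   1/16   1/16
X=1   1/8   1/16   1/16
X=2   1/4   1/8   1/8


H(X,Y) = -Σ p(x,y) log₂ p(x,y)
  p(0,0)=1/8: -0.1250 × log₂(0.1250) = 0.3750
  p(0,1)=1/16: -0.0625 × log₂(0.0625) = 0.2500
  p(0,2)=1/16: -0.0625 × log₂(0.0625) = 0.2500
  p(1,0)=1/8: -0.1250 × log₂(0.1250) = 0.3750
  p(1,1)=1/16: -0.0625 × log₂(0.0625) = 0.2500
  p(1,2)=1/16: -0.0625 × log₂(0.0625) = 0.2500
  p(2,0)=1/4: -0.2500 × log₂(0.2500) = 0.5000
  p(2,1)=1/8: -0.1250 × log₂(0.1250) = 0.3750
  p(2,2)=1/8: -0.1250 × log₂(0.1250) = 0.3750
H(X,Y) = 3.0000 bits


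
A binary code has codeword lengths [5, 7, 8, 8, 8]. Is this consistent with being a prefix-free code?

Kraft inequality: Σ 2^(-l_i) ≤ 1 for prefix-free code
Calculating: 2^(-5) + 2^(-7) + 2^(-8) + 2^(-8) + 2^(-8)
= 0.03125 + 0.0078125 + 0.00390625 + 0.00390625 + 0.00390625
= 0.0508
Since 0.0508 ≤ 1, prefix-free code exists


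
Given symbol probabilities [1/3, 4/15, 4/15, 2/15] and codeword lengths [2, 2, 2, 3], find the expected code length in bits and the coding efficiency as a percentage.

Average length L = Σ p_i × l_i = 2.1333 bits
Entropy H = 1.9329 bits
Efficiency η = H/L × 100% = 90.61%


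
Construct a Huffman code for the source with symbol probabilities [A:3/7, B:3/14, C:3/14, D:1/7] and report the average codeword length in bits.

Huffman tree construction:
Combine smallest probabilities repeatedly
Resulting codes:
  A: 0 (length 1)
  B: 111 (length 3)
  C: 10 (length 2)
  D: 110 (length 3)
Average length = Σ p(s) × length(s) = 1.9286 bits


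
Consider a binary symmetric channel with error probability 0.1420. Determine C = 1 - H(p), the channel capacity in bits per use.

For BSC with error probability p:
C = 1 - H(p) where H(p) is binary entropy
H(0.1420) = -0.1420 × log₂(0.1420) - 0.8580 × log₂(0.8580)
H(p) = 0.5895
C = 1 - 0.5895 = 0.4105 bits/use


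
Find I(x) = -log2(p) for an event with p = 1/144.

Information content I(x) = -log₂(p(x))
I = -log₂(1/144) = -log₂(0.0069)
I = 7.1699 bits


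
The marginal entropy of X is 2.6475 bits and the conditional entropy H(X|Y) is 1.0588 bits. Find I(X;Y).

I(X;Y) = H(X) - H(X|Y)
I(X;Y) = 2.6475 - 1.0588 = 1.5887 bits


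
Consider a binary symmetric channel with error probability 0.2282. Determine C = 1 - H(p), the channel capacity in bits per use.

For BSC with error probability p:
C = 1 - H(p) where H(p) is binary entropy
H(0.2282) = -0.2282 × log₂(0.2282) - 0.7718 × log₂(0.7718)
H(p) = 0.7749
C = 1 - 0.7749 = 0.2251 bits/use


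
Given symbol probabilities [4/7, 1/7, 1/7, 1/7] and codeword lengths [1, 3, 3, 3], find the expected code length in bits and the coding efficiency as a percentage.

Average length L = Σ p_i × l_i = 1.8571 bits
Entropy H = 1.6645 bits
Efficiency η = H/L × 100% = 89.63%


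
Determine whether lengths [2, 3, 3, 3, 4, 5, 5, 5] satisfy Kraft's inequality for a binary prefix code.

Kraft inequality: Σ 2^(-l_i) ≤ 1 for prefix-free code
Calculating: 2^(-2) + 2^(-3) + 2^(-3) + 2^(-3) + 2^(-4) + 2^(-5) + 2^(-5) + 2^(-5)
= 0.25 + 0.125 + 0.125 + 0.125 + 0.0625 + 0.03125 + 0.03125 + 0.03125
= 0.7812
Since 0.7812 ≤ 1, prefix-free code exists


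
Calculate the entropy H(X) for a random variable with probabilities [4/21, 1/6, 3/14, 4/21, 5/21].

H(X) = -Σ p(x) log₂ p(x)
  -4/21 × log₂(4/21) = 0.4557
  -1/6 × log₂(1/6) = 0.4308
  -3/14 × log₂(3/14) = 0.4762
  -4/21 × log₂(4/21) = 0.4557
  -5/21 × log₂(5/21) = 0.4929
H(X) = 2.3114 bits


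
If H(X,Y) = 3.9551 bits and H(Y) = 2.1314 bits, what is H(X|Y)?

Chain rule: H(X,Y) = H(X|Y) + H(Y)
H(X|Y) = H(X,Y) - H(Y) = 3.9551 - 2.1314 = 1.8237 bits


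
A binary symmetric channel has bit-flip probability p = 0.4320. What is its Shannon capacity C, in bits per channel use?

For BSC with error probability p:
C = 1 - H(p) where H(p) is binary entropy
H(0.4320) = -0.4320 × log₂(0.4320) - 0.5680 × log₂(0.5680)
H(p) = 0.9866
C = 1 - 0.9866 = 0.0134 bits/use


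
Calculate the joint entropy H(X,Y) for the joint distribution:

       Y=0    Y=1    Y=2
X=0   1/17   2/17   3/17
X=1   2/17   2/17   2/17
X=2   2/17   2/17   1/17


H(X,Y) = -Σ p(x,y) log₂ p(x,y)
  p(0,0)=1/17: -0.0588 × log₂(0.0588) = 0.2404
  p(0,1)=2/17: -0.1176 × log₂(0.1176) = 0.3632
  p(0,2)=3/17: -0.1765 × log₂(0.1765) = 0.4416
  p(1,0)=2/17: -0.1176 × log₂(0.1176) = 0.3632
  p(1,1)=2/17: -0.1176 × log₂(0.1176) = 0.3632
  p(1,2)=2/17: -0.1176 × log₂(0.1176) = 0.3632
  p(2,0)=2/17: -0.1176 × log₂(0.1176) = 0.3632
  p(2,1)=2/17: -0.1176 × log₂(0.1176) = 0.3632
  p(2,2)=1/17: -0.0588 × log₂(0.0588) = 0.2404
H(X,Y) = 3.1019 bits
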